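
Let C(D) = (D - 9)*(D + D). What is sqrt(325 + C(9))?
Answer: 5*sqrt(13) ≈ 18.028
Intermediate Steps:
C(D) = 2*D*(-9 + D) (C(D) = (-9 + D)*(2*D) = 2*D*(-9 + D))
sqrt(325 + C(9)) = sqrt(325 + 2*9*(-9 + 9)) = sqrt(325 + 2*9*0) = sqrt(325 + 0) = sqrt(325) = 5*sqrt(13)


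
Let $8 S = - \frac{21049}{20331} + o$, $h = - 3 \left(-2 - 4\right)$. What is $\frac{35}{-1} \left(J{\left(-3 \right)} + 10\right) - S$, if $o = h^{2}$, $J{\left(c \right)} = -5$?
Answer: $- \frac{35029595}{162648} \approx -215.37$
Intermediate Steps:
$h = 18$ ($h = \left(-3\right) \left(-6\right) = 18$)
$o = 324$ ($o = 18^{2} = 324$)
$S = \frac{6566195}{162648}$ ($S = \frac{- \frac{21049}{20331} + 324}{8} = \frac{1}{8} \cdot \frac{6566195}{20331} = \frac{6566195}{162648} \approx 40.371$)
$\frac{35}{-1} \left(J{\left(-3 \right)} + 10\right) - S = \frac{35}{-1} \left(-5 + 10\right) - \frac{6566195}{162648} = 35 \left(-1\right) 5 - \frac{6566195}{162648} = \left(-35\right) 5 - \frac{6566195}{162648} = -175 - \frac{6566195}{162648} = - \frac{35029595}{162648}$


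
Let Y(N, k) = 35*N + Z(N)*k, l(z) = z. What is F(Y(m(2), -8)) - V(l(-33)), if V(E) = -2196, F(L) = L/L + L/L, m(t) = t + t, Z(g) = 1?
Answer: 2198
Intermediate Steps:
m(t) = 2*t
Y(N, k) = k + 35*N (Y(N, k) = 35*N + 1*k = 35*N + k = k + 35*N)
F(L) = 2 (F(L) = 1 + 1 = 2)
F(Y(m(2), -8)) - V(l(-33)) = 2 - 1*(-2196) = 2 + 2196 = 2198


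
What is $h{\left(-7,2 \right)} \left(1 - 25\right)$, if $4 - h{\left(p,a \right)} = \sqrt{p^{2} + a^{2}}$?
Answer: $-96 + 24 \sqrt{53} \approx 78.723$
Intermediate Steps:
$h{\left(p,a \right)} = 4 - \sqrt{a^{2} + p^{2}}$ ($h{\left(p,a \right)} = 4 - \sqrt{p^{2} + a^{2}} = 4 - \sqrt{a^{2} + p^{2}}$)
$h{\left(-7,2 \right)} \left(1 - 25\right) = \left(4 - \sqrt{2^{2} + \left(-7\right)^{2}}\right) \left(1 - 25\right) = \left(4 - \sqrt{4 + 49}\right) \left(-24\right) = \left(4 - \sqrt{53}\right) \left(-24\right) = -96 + 24 \sqrt{53}$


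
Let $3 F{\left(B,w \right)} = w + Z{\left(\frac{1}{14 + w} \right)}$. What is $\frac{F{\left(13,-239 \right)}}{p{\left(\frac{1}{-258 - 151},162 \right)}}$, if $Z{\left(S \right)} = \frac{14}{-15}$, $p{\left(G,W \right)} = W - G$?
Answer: $- \frac{1471991}{2981655} \approx -0.49368$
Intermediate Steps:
$Z{\left(S \right)} = - \frac{14}{15}$ ($Z{\left(S \right)} = 14 \left(- \frac{1}{15}\right) = - \frac{14}{15}$)
$F{\left(B,w \right)} = - \frac{14}{45} + \frac{w}{3}$ ($F{\left(B,w \right)} = \frac{w - \frac{14}{15}}{3} = \frac{- \frac{14}{15} + w}{3} = - \frac{14}{45} + \frac{w}{3}$)
$\frac{F{\left(13,-239 \right)}}{p{\left(\frac{1}{-258 - 151},162 \right)}} = \frac{- \frac{14}{45} + \frac{1}{3} \left(-239\right)}{162 - \frac{1}{-258 - 151}} = \frac{- \frac{14}{45} - \frac{239}{3}}{162 - \frac{1}{-409}} = - \frac{3599}{45 \left(162 - - \frac{1}{409}\right)} = - \frac{3599}{45 \left(162 + \frac{1}{409}\right)} = - \frac{3599}{45 \cdot \frac{66259}{409}} = \left(- \frac{3599}{45}\right) \frac{409}{66259} = - \frac{1471991}{2981655}$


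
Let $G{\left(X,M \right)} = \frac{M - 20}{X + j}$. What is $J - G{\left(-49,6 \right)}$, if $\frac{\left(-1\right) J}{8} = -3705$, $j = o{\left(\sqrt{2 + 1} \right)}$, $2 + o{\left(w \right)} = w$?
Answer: $\frac{12834001}{433} - \frac{7 \sqrt{3}}{1299} \approx 29640.0$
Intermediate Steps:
$o{\left(w \right)} = -2 + w$
$j = -2 + \sqrt{3}$ ($j = -2 + \sqrt{2 + 1} = -2 + \sqrt{3} \approx -0.26795$)
$G{\left(X,M \right)} = \frac{-20 + M}{-2 + X + \sqrt{3}}$ ($G{\left(X,M \right)} = \frac{M - 20}{X - \left(2 - \sqrt{3}\right)} = \frac{-20 + M}{-2 + X + \sqrt{3}}$)
$J = 29640$ ($J = \left(-8\right) \left(-3705\right) = 29640$)
$J - G{\left(-49,6 \right)} = 29640 - \frac{-20 + 6}{-2 - 49 + \sqrt{3}} = 29640 - \frac{1}{-51 + \sqrt{3}} \left(-14\right) = 29640 - - \frac{14}{-51 + \sqrt{3}} = 29640 + \frac{14}{-51 + \sqrt{3}}$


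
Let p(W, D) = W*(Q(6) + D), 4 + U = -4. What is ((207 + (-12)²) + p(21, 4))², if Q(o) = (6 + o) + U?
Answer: 269361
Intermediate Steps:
U = -8 (U = -4 - 4 = -8)
Q(o) = -2 + o (Q(o) = (6 + o) - 8 = -2 + o)
p(W, D) = W*(4 + D) (p(W, D) = W*((-2 + 6) + D) = W*(4 + D))
((207 + (-12)²) + p(21, 4))² = ((207 + (-12)²) + 21*(4 + 4))² = ((207 + 144) + 21*8)² = (351 + 168)² = 519² = 269361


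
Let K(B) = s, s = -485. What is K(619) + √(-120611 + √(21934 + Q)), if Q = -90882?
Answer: -485 + √(-120611 + 2*I*√17237) ≈ -484.62 + 347.29*I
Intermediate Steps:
K(B) = -485
K(619) + √(-120611 + √(21934 + Q)) = -485 + √(-120611 + √(21934 - 90882)) = -485 + √(-120611 + √(-68948)) = -485 + √(-120611 + 2*I*√17237)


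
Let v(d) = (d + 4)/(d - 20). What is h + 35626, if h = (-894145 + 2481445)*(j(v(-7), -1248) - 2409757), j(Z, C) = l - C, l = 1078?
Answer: -3821315190674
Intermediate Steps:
v(d) = (4 + d)/(-20 + d)
j(Z, C) = 1078 - C
h = -3821315226300 (h = (-894145 + 2481445)*((1078 - 1*(-1248)) - 2409757) = 1587300*((1078 + 1248) - 2409757) = 1587300*(2326 - 2409757) = 1587300*(-2407431) = -3821315226300)
h + 35626 = -3821315226300 + 35626 = -3821315190674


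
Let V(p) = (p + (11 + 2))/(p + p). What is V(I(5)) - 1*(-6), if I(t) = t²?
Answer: 169/25 ≈ 6.7600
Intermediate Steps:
V(p) = (13 + p)/(2*p) (V(p) = (p + 13)/((2*p)) = (13 + p)*(1/(2*p)) = (13 + p)/(2*p))
V(I(5)) - 1*(-6) = (13 + 5²)/(2*(5²)) - 1*(-6) = (½)*(13 + 25)/25 + 6 = (½)*(1/25)*38 + 6 = 19/25 + 6 = 169/25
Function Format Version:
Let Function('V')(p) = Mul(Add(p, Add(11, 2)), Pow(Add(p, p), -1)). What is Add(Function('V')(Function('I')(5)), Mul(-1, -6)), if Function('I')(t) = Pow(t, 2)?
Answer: Rational(169, 25) ≈ 6.7600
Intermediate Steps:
Function('V')(p) = Mul(Rational(1, 2), Pow(p, -1), Add(13, p)) (Function('V')(p) = Mul(Add(p, 13), Pow(Mul(2, p), -1)) = Mul(Add(13, p), Mul(Rational(1, 2), Pow(p, -1))) = Mul(Rational(1, 2), Pow(p, -1), Add(13, p)))
Add(Function('V')(Function('I')(5)), Mul(-1, -6)) = Add(Mul(Rational(1, 2), Pow(Pow(5, 2), -1), Add(13, Pow(5, 2))), Mul(-1, -6)) = Add(Mul(Rational(1, 2), Pow(25, -1), Add(13, 25)), 6) = Add(Mul(Rational(1, 2), Rational(1, 25), 38), 6) = Add(Rational(19, 25), 6) = Rational(169, 25)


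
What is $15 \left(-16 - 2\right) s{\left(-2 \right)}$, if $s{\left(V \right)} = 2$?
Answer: $-540$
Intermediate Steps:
$15 \left(-16 - 2\right) s{\left(-2 \right)} = 15 \left(-16 - 2\right) 2 = 15 \left(-18\right) 2 = \left(-270\right) 2 = -540$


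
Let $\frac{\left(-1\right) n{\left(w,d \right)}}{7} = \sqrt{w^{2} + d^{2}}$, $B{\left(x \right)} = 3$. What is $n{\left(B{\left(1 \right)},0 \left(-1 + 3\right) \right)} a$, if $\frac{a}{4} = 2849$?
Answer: $-239316$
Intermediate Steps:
$n{\left(w,d \right)} = - 7 \sqrt{d^{2} + w^{2}}$ ($n{\left(w,d \right)} = - 7 \sqrt{w^{2} + d^{2}} = - 7 \sqrt{d^{2} + w^{2}}$)
$a = 11396$ ($a = 4 \cdot 2849 = 11396$)
$n{\left(B{\left(1 \right)},0 \left(-1 + 3\right) \right)} a = - 7 \sqrt{\left(0 \left(-1 + 3\right)\right)^{2} + 3^{2}} \cdot 11396 = - 7 \sqrt{\left(0 \cdot 2\right)^{2} + 9} \cdot 11396 = - 7 \sqrt{0^{2} + 9} \cdot 11396 = - 7 \sqrt{0 + 9} \cdot 11396 = - 7 \sqrt{9} \cdot 11396 = \left(-7\right) 3 \cdot 11396 = \left(-21\right) 11396 = -239316$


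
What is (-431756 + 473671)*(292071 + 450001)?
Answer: 31103947880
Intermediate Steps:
(-431756 + 473671)*(292071 + 450001) = 41915*742072 = 31103947880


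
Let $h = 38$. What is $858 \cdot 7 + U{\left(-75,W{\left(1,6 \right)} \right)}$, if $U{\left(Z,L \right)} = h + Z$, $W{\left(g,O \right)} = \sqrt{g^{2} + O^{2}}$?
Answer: $5969$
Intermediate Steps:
$W{\left(g,O \right)} = \sqrt{O^{2} + g^{2}}$
$U{\left(Z,L \right)} = 38 + Z$
$858 \cdot 7 + U{\left(-75,W{\left(1,6 \right)} \right)} = 858 \cdot 7 + \left(38 - 75\right) = 6006 - 37 = 5969$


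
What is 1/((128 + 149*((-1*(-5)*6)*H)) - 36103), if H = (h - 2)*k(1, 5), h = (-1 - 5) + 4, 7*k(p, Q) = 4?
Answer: -7/323345 ≈ -2.1649e-5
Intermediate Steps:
k(p, Q) = 4/7 (k(p, Q) = (⅐)*4 = 4/7)
h = -2 (h = -6 + 4 = -2)
H = -16/7 (H = (-2 - 2)*(4/7) = -4*4/7 = -16/7 ≈ -2.2857)
1/((128 + 149*((-1*(-5)*6)*H)) - 36103) = 1/((128 + 149*((-1*(-5)*6)*(-16/7))) - 36103) = 1/((128 + 149*((5*6)*(-16/7))) - 36103) = 1/((128 + 149*(30*(-16/7))) - 36103) = 1/((128 + 149*(-480/7)) - 36103) = 1/((128 - 71520/7) - 36103) = 1/(-70624/7 - 36103) = 1/(-323345/7) = -7/323345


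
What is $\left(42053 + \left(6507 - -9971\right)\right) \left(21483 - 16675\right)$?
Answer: $281417048$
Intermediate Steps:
$\left(42053 + \left(6507 - -9971\right)\right) \left(21483 - 16675\right) = \left(42053 + \left(6507 + 9971\right)\right) 4808 = \left(42053 + 16478\right) 4808 = 58531 \cdot 4808 = 281417048$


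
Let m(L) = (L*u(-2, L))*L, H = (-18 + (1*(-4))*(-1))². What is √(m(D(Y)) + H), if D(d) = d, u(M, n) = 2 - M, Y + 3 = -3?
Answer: 2*√85 ≈ 18.439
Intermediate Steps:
Y = -6 (Y = -3 - 3 = -6)
H = 196 (H = (-18 - 4*(-1))² = (-18 + 4)² = (-14)² = 196)
m(L) = 4*L² (m(L) = (L*(2 - 1*(-2)))*L = (L*(2 + 2))*L = (L*4)*L = (4*L)*L = 4*L²)
√(m(D(Y)) + H) = √(4*(-6)² + 196) = √(4*36 + 196) = √(144 + 196) = √340 = 2*√85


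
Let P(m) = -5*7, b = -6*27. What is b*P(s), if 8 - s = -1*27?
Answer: 5670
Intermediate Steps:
b = -162
s = 35 (s = 8 - (-1)*27 = 8 - 1*(-27) = 8 + 27 = 35)
P(m) = -35
b*P(s) = -162*(-35) = 5670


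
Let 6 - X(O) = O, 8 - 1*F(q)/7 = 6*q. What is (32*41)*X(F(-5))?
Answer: -341120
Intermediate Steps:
F(q) = 56 - 42*q
X(O) = 6 - O
(32*41)*X(F(-5)) = (32*41)*(6 - (56 - 42*(-5))) = 1312*(6 - (56 + 210)) = 1312*(6 - 1*266) = 1312*(6 - 266) = 1312*(-260) = -341120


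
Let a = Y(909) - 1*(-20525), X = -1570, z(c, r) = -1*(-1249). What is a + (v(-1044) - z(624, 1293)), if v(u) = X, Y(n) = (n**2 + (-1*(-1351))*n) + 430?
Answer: 2072476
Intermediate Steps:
z(c, r) = 1249
Y(n) = 430 + n**2 + 1351*n (Y(n) = (n**2 + 1351*n) + 430 = 430 + n**2 + 1351*n)
v(u) = -1570
a = 2075295 (a = (430 + 909**2 + 1351*909) - 1*(-20525) = (430 + 826281 + 1228059) + 20525 = 2054770 + 20525 = 2075295)
a + (v(-1044) - z(624, 1293)) = 2075295 + (-1570 - 1*1249) = 2075295 + (-1570 - 1249) = 2075295 - 2819 = 2072476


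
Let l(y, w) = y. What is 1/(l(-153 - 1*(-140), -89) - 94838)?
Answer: -1/94851 ≈ -1.0543e-5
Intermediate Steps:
1/(l(-153 - 1*(-140), -89) - 94838) = 1/((-153 - 1*(-140)) - 94838) = 1/((-153 + 140) - 94838) = 1/(-13 - 94838) = 1/(-94851) = -1/94851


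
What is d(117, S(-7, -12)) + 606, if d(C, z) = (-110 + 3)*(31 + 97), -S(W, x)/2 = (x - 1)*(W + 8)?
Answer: -13090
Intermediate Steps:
S(W, x) = -2*(-1 + x)*(8 + W) (S(W, x) = -2*(x - 1)*(W + 8) = -2*(-1 + x)*(8 + W))
d(C, z) = -13696 (d(C, z) = -107*128 = -13696)
d(117, S(-7, -12)) + 606 = -13696 + 606 = -13090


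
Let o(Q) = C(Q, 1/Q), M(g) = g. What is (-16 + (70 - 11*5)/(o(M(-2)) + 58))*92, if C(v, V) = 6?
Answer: -23207/16 ≈ -1450.4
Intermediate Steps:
o(Q) = 6
(-16 + (70 - 11*5)/(o(M(-2)) + 58))*92 = (-16 + (70 - 11*5)/(6 + 58))*92 = (-16 + (70 - 55)/64)*92 = (-16 + 15*(1/64))*92 = (-16 + 15/64)*92 = -1009/64*92 = -23207/16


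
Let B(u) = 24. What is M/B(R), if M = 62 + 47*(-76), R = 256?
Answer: -585/4 ≈ -146.25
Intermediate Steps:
M = -3510 (M = 62 - 3572 = -3510)
M/B(R) = -3510/24 = -3510*1/24 = -585/4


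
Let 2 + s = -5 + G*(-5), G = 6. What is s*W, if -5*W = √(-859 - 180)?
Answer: 37*I*√1039/5 ≈ 238.53*I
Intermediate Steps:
s = -37 (s = -2 + (-5 + 6*(-5)) = -2 + (-5 - 30) = -2 - 35 = -37)
W = -I*√1039/5 (W = -√(-859 - 180)/5 = -I*√1039/5 ≈ -6.4467*I)
s*W = -(-37)*I*√1039/5 = 37*I*√1039/5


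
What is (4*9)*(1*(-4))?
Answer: -144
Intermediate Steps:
(4*9)*(1*(-4)) = 36*(-4) = -144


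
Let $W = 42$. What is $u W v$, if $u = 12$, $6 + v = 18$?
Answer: $6048$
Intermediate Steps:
$v = 12$ ($v = -6 + 18 = 12$)
$u W v = 12 \cdot 42 \cdot 12 = 504 \cdot 12 = 6048$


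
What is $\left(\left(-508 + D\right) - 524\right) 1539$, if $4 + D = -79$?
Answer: $-1715985$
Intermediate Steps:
$D = -83$ ($D = -4 - 79 = -83$)
$\left(\left(-508 + D\right) - 524\right) 1539 = \left(\left(-508 - 83\right) - 524\right) 1539 = \left(-591 - 524\right) 1539 = \left(-1115\right) 1539 = -1715985$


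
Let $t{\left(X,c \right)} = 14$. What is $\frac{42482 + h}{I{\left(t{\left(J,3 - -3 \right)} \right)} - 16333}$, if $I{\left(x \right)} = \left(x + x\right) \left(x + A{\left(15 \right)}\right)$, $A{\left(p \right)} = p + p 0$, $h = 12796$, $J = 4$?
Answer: $- \frac{666}{187} \approx -3.5615$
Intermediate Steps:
$A{\left(p \right)} = p$ ($A{\left(p \right)} = p + 0 = p$)
$I{\left(x \right)} = 2 x \left(15 + x\right)$ ($I{\left(x \right)} = \left(x + x\right) \left(x + 15\right) = 2 x \left(15 + x\right)$)
$\frac{42482 + h}{I{\left(t{\left(J,3 - -3 \right)} \right)} - 16333} = \frac{42482 + 12796}{2 \cdot 14 \left(15 + 14\right) - 16333} = \frac{55278}{2 \cdot 14 \cdot 29 - 16333} = \frac{55278}{812 - 16333} = \frac{55278}{-15521} = 55278 \left(- \frac{1}{15521}\right) = - \frac{666}{187}$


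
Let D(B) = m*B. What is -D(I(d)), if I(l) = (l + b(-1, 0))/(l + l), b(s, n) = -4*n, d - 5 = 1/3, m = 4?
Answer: -2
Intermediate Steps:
d = 16/3 (d = 5 + 1/3 = 5 + ⅓ = 16/3 ≈ 5.3333)
I(l) = ½ (I(l) = (l - 4*0)/(l + l) = (l + 0)/((2*l)) = l*(1/(2*l)) = ½)
D(B) = 4*B
-D(I(d)) = -4/2 = -1*2 = -2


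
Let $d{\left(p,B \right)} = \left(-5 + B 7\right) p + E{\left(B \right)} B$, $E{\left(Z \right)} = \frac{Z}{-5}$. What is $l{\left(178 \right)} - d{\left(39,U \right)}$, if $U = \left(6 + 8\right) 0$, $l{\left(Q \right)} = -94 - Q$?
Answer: $-77$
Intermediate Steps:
$U = 0$ ($U = 14 \cdot 0 = 0$)
$E{\left(Z \right)} = - \frac{Z}{5}$ ($E{\left(Z \right)} = Z \left(- \frac{1}{5}\right) = - \frac{Z}{5}$)
$d{\left(p,B \right)} = - \frac{B^{2}}{5} + p \left(-5 + 7 B\right)$ ($d{\left(p,B \right)} = \left(-5 + B 7\right) p + - \frac{B}{5} B = \left(-5 + 7 B\right) p - \frac{B^{2}}{5} = p \left(-5 + 7 B\right) - \frac{B^{2}}{5} = - \frac{B^{2}}{5} + p \left(-5 + 7 B\right)$)
$l{\left(178 \right)} - d{\left(39,U \right)} = \left(-94 - 178\right) - \left(\left(-5\right) 39 - \frac{0^{2}}{5} + 7 \cdot 0 \cdot 39\right) = \left(-94 - 178\right) - \left(-195 - 0 + 0\right) = -272 - \left(-195 + 0 + 0\right) = -272 - -195 = -272 + 195 = -77$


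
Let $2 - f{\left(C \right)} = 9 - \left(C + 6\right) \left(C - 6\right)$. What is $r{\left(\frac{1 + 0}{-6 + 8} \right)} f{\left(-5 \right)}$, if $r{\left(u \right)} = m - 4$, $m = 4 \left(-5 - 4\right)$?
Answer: $720$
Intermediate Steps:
$m = -36$ ($m = 4 \left(-9\right) = -36$)
$f{\left(C \right)} = -7 + \left(-6 + C\right) \left(6 + C\right)$ ($f{\left(C \right)} = 2 - \left(9 - \left(C + 6\right) \left(C - 6\right)\right) = 2 - \left(9 - \left(6 + C\right) \left(-6 + C\right)\right) = 2 - \left(9 - \left(-6 + C\right) \left(6 + C\right)\right) = 2 + \left(-9 + \left(-6 + C\right) \left(6 + C\right)\right) = -7 + \left(-6 + C\right) \left(6 + C\right)$)
$r{\left(u \right)} = -40$ ($r{\left(u \right)} = -36 - 4 = -40$)
$r{\left(\frac{1 + 0}{-6 + 8} \right)} f{\left(-5 \right)} = - 40 \left(-43 + \left(-5\right)^{2}\right) = - 40 \left(-43 + 25\right) = \left(-40\right) \left(-18\right) = 720$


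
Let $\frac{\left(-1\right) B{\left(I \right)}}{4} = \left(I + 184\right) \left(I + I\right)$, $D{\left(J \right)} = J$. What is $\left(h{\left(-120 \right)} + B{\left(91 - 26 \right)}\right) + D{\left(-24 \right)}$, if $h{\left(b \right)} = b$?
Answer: $-129624$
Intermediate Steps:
$B{\left(I \right)} = - 8 I \left(184 + I\right)$ ($B{\left(I \right)} = - 4 \left(I + 184\right) \left(I + I\right) = - 4 \left(184 + I\right) 2 I = - 4 \cdot 2 I \left(184 + I\right) = - 8 I \left(184 + I\right)$)
$\left(h{\left(-120 \right)} + B{\left(91 - 26 \right)}\right) + D{\left(-24 \right)} = \left(-120 - 8 \left(91 - 26\right) \left(184 + \left(91 - 26\right)\right)\right) - 24 = \left(-120 - 520 \left(184 + 65\right)\right) - 24 = \left(-120 - 520 \cdot 249\right) - 24 = \left(-120 - 129480\right) - 24 = -129600 - 24 = -129624$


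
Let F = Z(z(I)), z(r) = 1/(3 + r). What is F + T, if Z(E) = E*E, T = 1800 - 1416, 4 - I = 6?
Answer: 385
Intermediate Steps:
I = -2 (I = 4 - 1*6 = 4 - 6 = -2)
T = 384
Z(E) = E²
F = 1 (F = (1/(3 - 2))² = (1/1)² = 1² = 1)
F + T = 1 + 384 = 385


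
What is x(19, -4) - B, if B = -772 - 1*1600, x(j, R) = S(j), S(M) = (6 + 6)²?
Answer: 2516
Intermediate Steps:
S(M) = 144 (S(M) = 12² = 144)
x(j, R) = 144
B = -2372 (B = -772 - 1600 = -2372)
x(19, -4) - B = 144 - 1*(-2372) = 144 + 2372 = 2516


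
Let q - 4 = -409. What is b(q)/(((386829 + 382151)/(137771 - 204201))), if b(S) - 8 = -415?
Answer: 2703701/76898 ≈ 35.160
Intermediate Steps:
q = -405 (q = 4 - 409 = -405)
b(S) = -407 (b(S) = 8 - 415 = -407)
b(q)/(((386829 + 382151)/(137771 - 204201))) = -407*(137771 - 204201)/(386829 + 382151) = -407/(768980/(-66430)) = -407/(768980*(-1/66430)) = -407/(-76898/6643) = -407*(-6643/76898) = 2703701/76898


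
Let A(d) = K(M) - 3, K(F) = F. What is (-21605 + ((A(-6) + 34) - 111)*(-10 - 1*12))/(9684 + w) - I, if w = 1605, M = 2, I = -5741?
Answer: 64790260/11289 ≈ 5739.2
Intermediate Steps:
A(d) = -1 (A(d) = 2 - 3 = -1)
(-21605 + ((A(-6) + 34) - 111)*(-10 - 1*12))/(9684 + w) - I = (-21605 + ((-1 + 34) - 111)*(-10 - 1*12))/(9684 + 1605) - 1*(-5741) = (-21605 + (33 - 111)*(-10 - 12))/11289 + 5741 = (-21605 - 78*(-22))*(1/11289) + 5741 = (-21605 + 1716)*(1/11289) + 5741 = -19889*1/11289 + 5741 = -19889/11289 + 5741 = 64790260/11289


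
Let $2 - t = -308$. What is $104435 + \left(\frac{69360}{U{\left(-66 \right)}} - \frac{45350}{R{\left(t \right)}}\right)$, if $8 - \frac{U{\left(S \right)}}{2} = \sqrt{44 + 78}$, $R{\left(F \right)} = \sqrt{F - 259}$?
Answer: $\frac{2889895}{29} - \frac{45350 \sqrt{51}}{51} - \frac{17340 \sqrt{122}}{29} \approx 86697.0$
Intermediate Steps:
$t = 310$ ($t = 2 - -308 = 2 + 308 = 310$)
$R{\left(F \right)} = \sqrt{-259 + F}$
$U{\left(S \right)} = 16 - 2 \sqrt{122}$ ($U{\left(S \right)} = 16 - 2 \sqrt{44 + 78} = 16 - 2 \sqrt{122}$)
$104435 + \left(\frac{69360}{U{\left(-66 \right)}} - \frac{45350}{R{\left(t \right)}}\right) = 104435 + \left(\frac{69360}{16 - 2 \sqrt{122}} - \frac{45350}{\sqrt{-259 + 310}}\right) = 104435 + \left(\frac{69360}{16 - 2 \sqrt{122}} - \frac{45350}{\sqrt{51}}\right) = 104435 + \left(\frac{69360}{16 - 2 \sqrt{122}} - 45350 \frac{\sqrt{51}}{51}\right) = 104435 + \left(\frac{69360}{16 - 2 \sqrt{122}} - \frac{45350 \sqrt{51}}{51}\right) = 104435 + \frac{69360}{16 - 2 \sqrt{122}} - \frac{45350 \sqrt{51}}{51}$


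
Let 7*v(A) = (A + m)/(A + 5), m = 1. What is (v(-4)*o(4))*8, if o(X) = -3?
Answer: 72/7 ≈ 10.286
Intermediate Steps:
v(A) = (1 + A)/(7*(5 + A)) (v(A) = ((A + 1)/(A + 5))/7 = ((1 + A)/(5 + A))/7 = (1 + A)/(7*(5 + A)))
(v(-4)*o(4))*8 = (((1 - 4)/(7*(5 - 4)))*(-3))*8 = (((⅐)*(-3)/1)*(-3))*8 = (((⅐)*1*(-3))*(-3))*8 = -3/7*(-3)*8 = (9/7)*8 = 72/7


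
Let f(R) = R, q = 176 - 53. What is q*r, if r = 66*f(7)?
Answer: 56826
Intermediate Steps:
q = 123
r = 462 (r = 66*7 = 462)
q*r = 123*462 = 56826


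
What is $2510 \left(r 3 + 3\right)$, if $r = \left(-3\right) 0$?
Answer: $7530$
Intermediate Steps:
$r = 0$
$2510 \left(r 3 + 3\right) = 2510 \left(0 \cdot 3 + 3\right) = 2510 \left(0 + 3\right) = 2510 \cdot 3 = 7530$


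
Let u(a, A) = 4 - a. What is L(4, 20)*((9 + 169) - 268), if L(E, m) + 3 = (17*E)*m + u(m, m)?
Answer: -120690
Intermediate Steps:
L(E, m) = 1 - m + 17*E*m (L(E, m) = -3 + ((17*E)*m + (4 - m)) = -3 + (17*E*m + (4 - m)) = -3 + (4 - m + 17*E*m) = 1 - m + 17*E*m)
L(4, 20)*((9 + 169) - 268) = (1 - 1*20 + 17*4*20)*((9 + 169) - 268) = (1 - 20 + 1360)*(178 - 268) = 1341*(-90) = -120690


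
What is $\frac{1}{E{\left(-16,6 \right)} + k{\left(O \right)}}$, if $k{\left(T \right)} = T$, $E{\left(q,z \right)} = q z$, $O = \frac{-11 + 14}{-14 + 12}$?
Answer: $- \frac{2}{195} \approx -0.010256$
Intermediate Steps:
$O = - \frac{3}{2}$ ($O = \frac{3}{-2} = 3 \left(- \frac{1}{2}\right) = - \frac{3}{2} \approx -1.5$)
$\frac{1}{E{\left(-16,6 \right)} + k{\left(O \right)}} = \frac{1}{\left(-16\right) 6 - \frac{3}{2}} = \frac{1}{-96 - \frac{3}{2}} = \frac{1}{- \frac{195}{2}} = - \frac{2}{195}$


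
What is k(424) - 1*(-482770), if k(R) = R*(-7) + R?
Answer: 480226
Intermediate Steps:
k(R) = -6*R (k(R) = -7*R + R = -6*R)
k(424) - 1*(-482770) = -6*424 - 1*(-482770) = -2544 + 482770 = 480226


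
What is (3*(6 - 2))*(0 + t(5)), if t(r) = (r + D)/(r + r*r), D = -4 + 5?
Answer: 12/5 ≈ 2.4000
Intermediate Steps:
D = 1
t(r) = (1 + r)/(r + r**2) (t(r) = (r + 1)/(r + r*r) = (1 + r)/(r + r**2))
(3*(6 - 2))*(0 + t(5)) = (3*(6 - 2))*(0 + 1/5) = (3*4)*(0 + 1/5) = 12*(1/5) = 12/5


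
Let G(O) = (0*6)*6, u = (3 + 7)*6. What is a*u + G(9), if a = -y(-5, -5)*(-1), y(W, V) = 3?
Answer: 180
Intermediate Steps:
u = 60 (u = 10*6 = 60)
G(O) = 0 (G(O) = 0*6 = 0)
a = 3 (a = -3*(-1) = -1*(-3) = 3)
a*u + G(9) = 3*60 + 0 = 180 + 0 = 180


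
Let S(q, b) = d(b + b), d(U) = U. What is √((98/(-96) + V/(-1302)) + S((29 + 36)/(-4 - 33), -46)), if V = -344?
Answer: I*√69885067/868 ≈ 9.631*I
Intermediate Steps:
S(q, b) = 2*b (S(q, b) = b + b = 2*b)
√((98/(-96) + V/(-1302)) + S((29 + 36)/(-4 - 33), -46)) = √((98/(-96) - 344/(-1302)) + 2*(-46)) = √((98*(-1/96) - 344*(-1/1302)) - 92) = √((-49/48 + 172/651) - 92) = √(-2627/3472 - 92) = √(-322051/3472) = I*√69885067/868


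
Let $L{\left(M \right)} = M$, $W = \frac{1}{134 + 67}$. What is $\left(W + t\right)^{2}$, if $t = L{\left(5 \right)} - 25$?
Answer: $\frac{16152361}{40401} \approx 399.8$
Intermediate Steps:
$W = \frac{1}{201} \approx 0.0049751$
$t = -20$ ($t = 5 - 25 = -20$)
$\left(W + t\right)^{2} = \left(\frac{1}{201} - 20\right)^{2} = \left(- \frac{4019}{201}\right)^{2} = \frac{16152361}{40401}$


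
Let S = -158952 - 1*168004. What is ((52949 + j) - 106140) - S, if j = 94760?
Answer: 368525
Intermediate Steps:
S = -326956 (S = -158952 - 168004 = -326956)
((52949 + j) - 106140) - S = ((52949 + 94760) - 106140) - 1*(-326956) = (147709 - 106140) + 326956 = 41569 + 326956 = 368525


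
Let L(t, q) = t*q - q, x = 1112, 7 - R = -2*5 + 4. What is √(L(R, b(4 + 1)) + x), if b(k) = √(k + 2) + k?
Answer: 2*√(293 + 3*√7) ≈ 34.695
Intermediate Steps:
b(k) = k + √(2 + k) (b(k) = √(2 + k) + k = k + √(2 + k))
R = 13 (R = 7 - (-2*5 + 4) = 7 - (-10 + 4) = 7 - 1*(-6) = 7 + 6 = 13)
L(t, q) = -q + q*t (L(t, q) = q*t - q = -q + q*t)
√(L(R, b(4 + 1)) + x) = √(((4 + 1) + √(2 + (4 + 1)))*(-1 + 13) + 1112) = √((5 + √(2 + 5))*12 + 1112) = √((5 + √7)*12 + 1112) = √((60 + 12*√7) + 1112) = √(1172 + 12*√7)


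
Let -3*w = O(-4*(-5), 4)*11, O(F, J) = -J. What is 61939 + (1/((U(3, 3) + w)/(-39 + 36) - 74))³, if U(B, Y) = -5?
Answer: 20793069404396/335702375 ≈ 61939.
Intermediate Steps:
w = 44/3 (w = -(-1*4)*11/3 = -(-4)*11/3 = -⅓*(-44) = 44/3 ≈ 14.667)
61939 + (1/((U(3, 3) + w)/(-39 + 36) - 74))³ = 61939 + (1/((-5 + 44/3)/(-39 + 36) - 74))³ = 61939 + (1/((29/3)/(-3) - 74))³ = 61939 + (1/((29/3)*(-⅓) - 74))³ = 61939 + (1/(-29/9 - 74))³ = 61939 + (1/(-695/9))³ = 61939 + (-9/695)³ = 61939 - 729/335702375 = 20793069404396/335702375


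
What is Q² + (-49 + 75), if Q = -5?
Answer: 51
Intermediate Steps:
Q² + (-49 + 75) = (-5)² + (-49 + 75) = 25 + 26 = 51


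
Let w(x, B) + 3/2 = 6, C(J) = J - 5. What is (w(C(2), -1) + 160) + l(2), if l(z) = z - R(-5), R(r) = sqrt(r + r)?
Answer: 333/2 - I*sqrt(10) ≈ 166.5 - 3.1623*I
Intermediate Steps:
C(J) = -5 + J
w(x, B) = 9/2 (w(x, B) = -3/2 + 6 = 9/2)
R(r) = sqrt(2)*sqrt(r) (R(r) = sqrt(2*r) = sqrt(2)*sqrt(r))
l(z) = z - I*sqrt(10) (l(z) = z - sqrt(2)*sqrt(-5) = z - sqrt(2)*I*sqrt(5) = z - I*sqrt(10))
(w(C(2), -1) + 160) + l(2) = (9/2 + 160) + (2 - I*sqrt(10)) = 329/2 + (2 - I*sqrt(10)) = 333/2 - I*sqrt(10)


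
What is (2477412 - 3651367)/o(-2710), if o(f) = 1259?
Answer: -1173955/1259 ≈ -932.45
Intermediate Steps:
(2477412 - 3651367)/o(-2710) = (2477412 - 3651367)/1259 = -1173955*1/1259 = -1173955/1259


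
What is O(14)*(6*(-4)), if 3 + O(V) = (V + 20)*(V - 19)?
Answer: 4152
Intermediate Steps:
O(V) = -3 + (-19 + V)*(20 + V) (O(V) = -3 + (V + 20)*(V - 19) = -3 + (20 + V)*(-19 + V) = -3 + (-19 + V)*(20 + V))
O(14)*(6*(-4)) = (-383 + 14 + 14**2)*(6*(-4)) = (-383 + 14 + 196)*(-24) = -173*(-24) = 4152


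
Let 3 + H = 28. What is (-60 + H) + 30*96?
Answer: 2845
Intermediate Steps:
H = 25 (H = -3 + 28 = 25)
(-60 + H) + 30*96 = (-60 + 25) + 30*96 = -35 + 2880 = 2845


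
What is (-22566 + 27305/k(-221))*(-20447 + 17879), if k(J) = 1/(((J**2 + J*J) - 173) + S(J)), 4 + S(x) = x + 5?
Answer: -6821772790872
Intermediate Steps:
S(x) = 1 + x (S(x) = -4 + (x + 5) = -4 + (5 + x) = 1 + x)
k(J) = 1/(-172 + J + 2*J**2) (k(J) = 1/(((J**2 + J*J) - 173) + (1 + J)) = 1/(((J**2 + J**2) - 173) + (1 + J)) = 1/((2*J**2 - 173) + (1 + J)) = 1/((-173 + 2*J**2) + (1 + J)) = 1/(-172 + J + 2*J**2))
(-22566 + 27305/k(-221))*(-20447 + 17879) = (-22566 + 27305/(1/(-172 - 221 + 2*(-221)**2)))*(-20447 + 17879) = (-22566 + 27305/(1/(-172 - 221 + 2*48841)))*(-2568) = (-22566 + 27305/(1/(-172 - 221 + 97682)))*(-2568) = (-22566 + 27305/(1/97289))*(-2568) = (-22566 + 27305*97289)*(-2568) = (-22566 + 2656476145)*(-2568) = 2656453579*(-2568) = -6821772790872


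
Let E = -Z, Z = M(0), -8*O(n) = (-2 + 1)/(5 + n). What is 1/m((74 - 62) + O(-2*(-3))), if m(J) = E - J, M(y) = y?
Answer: -88/1057 ≈ -0.083254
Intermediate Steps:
O(n) = 1/(8*(5 + n)) (O(n) = -(-2 + 1)/(8*(5 + n)) = -(-1)/(8*(5 + n)) = 1/(8*(5 + n)))
Z = 0
E = 0 (E = -1*0 = 0)
m(J) = -J (m(J) = 0 - J = -J)
1/m((74 - 62) + O(-2*(-3))) = 1/(-((74 - 62) + 1/(8*(5 - 2*(-3))))) = 1/(-(12 + 1/(8*(5 + 6)))) = 1/(-(12 + (⅛)/11)) = 1/(-(12 + (⅛)*(1/11))) = 1/(-(12 + 1/88)) = 1/(-1*1057/88) = 1/(-1057/88) = -88/1057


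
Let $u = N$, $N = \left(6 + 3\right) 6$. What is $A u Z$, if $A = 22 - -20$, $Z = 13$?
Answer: $29484$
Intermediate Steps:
$N = 54$ ($N = 9 \cdot 6 = 54$)
$u = 54$
$A = 42$ ($A = 22 + 20 = 42$)
$A u Z = 42 \cdot 54 \cdot 13 = 2268 \cdot 13 = 29484$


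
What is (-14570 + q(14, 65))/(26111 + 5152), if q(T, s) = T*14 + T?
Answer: -14360/31263 ≈ -0.45933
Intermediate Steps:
q(T, s) = 15*T (q(T, s) = 14*T + T = 15*T)
(-14570 + q(14, 65))/(26111 + 5152) = (-14570 + 15*14)/(26111 + 5152) = (-14570 + 210)/31263 = -14360*1/31263 = -14360/31263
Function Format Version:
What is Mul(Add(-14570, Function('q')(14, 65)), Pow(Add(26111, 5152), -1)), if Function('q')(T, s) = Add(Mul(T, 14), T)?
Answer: Rational(-14360, 31263) ≈ -0.45933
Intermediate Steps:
Function('q')(T, s) = Mul(15, T) (Function('q')(T, s) = Add(Mul(14, T), T) = Mul(15, T))
Mul(Add(-14570, Function('q')(14, 65)), Pow(Add(26111, 5152), -1)) = Mul(Add(-14570, Mul(15, 14)), Pow(Add(26111, 5152), -1)) = Mul(Add(-14570, 210), Pow(31263, -1)) = Mul(-14360, Rational(1, 31263)) = Rational(-14360, 31263)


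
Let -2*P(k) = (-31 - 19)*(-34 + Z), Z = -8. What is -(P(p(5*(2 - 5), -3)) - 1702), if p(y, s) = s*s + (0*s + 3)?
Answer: 2752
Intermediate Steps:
p(y, s) = 3 + s² (p(y, s) = s² + (0 + 3) = s² + 3 = 3 + s²)
P(k) = -1050 (P(k) = -(-31 - 19)*(-34 - 8)/2 = -(-25)*(-42) = -½*2100 = -1050)
-(P(p(5*(2 - 5), -3)) - 1702) = -(-1050 - 1702) = -1*(-2752) = 2752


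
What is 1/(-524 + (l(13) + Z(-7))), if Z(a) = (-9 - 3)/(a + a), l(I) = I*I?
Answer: -7/2479 ≈ -0.0028237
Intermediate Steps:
l(I) = I**2
Z(a) = -6/a (Z(a) = -12*1/(2*a) = -6/a)
1/(-524 + (l(13) + Z(-7))) = 1/(-524 + (13**2 - 6/(-7))) = 1/(-524 + (169 - 6*(-1/7))) = 1/(-524 + (169 + 6/7)) = 1/(-524 + 1189/7) = 1/(-2479/7) = -7/2479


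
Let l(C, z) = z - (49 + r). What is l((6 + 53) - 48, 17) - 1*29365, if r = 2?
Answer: -29399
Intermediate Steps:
l(C, z) = -51 + z (l(C, z) = z - (49 + 2) = z - 1*51 = z - 51 = -51 + z)
l((6 + 53) - 48, 17) - 1*29365 = (-51 + 17) - 1*29365 = -34 - 29365 = -29399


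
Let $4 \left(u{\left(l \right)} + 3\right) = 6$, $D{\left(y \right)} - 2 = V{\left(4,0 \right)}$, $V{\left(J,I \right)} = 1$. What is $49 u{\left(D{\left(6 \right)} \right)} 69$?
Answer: $- \frac{10143}{2} \approx -5071.5$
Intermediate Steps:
$D{\left(y \right)} = 3$ ($D{\left(y \right)} = 2 + 1 = 3$)
$u{\left(l \right)} = - \frac{3}{2}$ ($u{\left(l \right)} = -3 + \frac{1}{4} \cdot 6 = -3 + \frac{3}{2} = - \frac{3}{2}$)
$49 u{\left(D{\left(6 \right)} \right)} 69 = 49 \left(- \frac{3}{2}\right) 69 = \left(- \frac{147}{2}\right) 69 = - \frac{10143}{2}$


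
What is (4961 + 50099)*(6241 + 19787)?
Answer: 1433101680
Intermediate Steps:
(4961 + 50099)*(6241 + 19787) = 55060*26028 = 1433101680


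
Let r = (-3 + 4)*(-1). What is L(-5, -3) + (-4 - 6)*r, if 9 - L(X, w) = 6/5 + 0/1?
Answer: 89/5 ≈ 17.800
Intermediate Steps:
L(X, w) = 39/5 (L(X, w) = 9 - (6/5 + 0/1) = 9 - (6*(1/5) + 0*1) = 9 - (6/5 + 0) = 9 - 1*6/5 = 9 - 6/5 = 39/5)
r = -1 (r = 1*(-1) = -1)
L(-5, -3) + (-4 - 6)*r = 39/5 + (-4 - 6)*(-1) = 39/5 - 10*(-1) = 39/5 + 10 = 89/5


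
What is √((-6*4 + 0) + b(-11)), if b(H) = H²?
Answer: √97 ≈ 9.8489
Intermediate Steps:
√((-6*4 + 0) + b(-11)) = √((-6*4 + 0) + (-11)²) = √((-24 + 0) + 121) = √(-24 + 121) = √97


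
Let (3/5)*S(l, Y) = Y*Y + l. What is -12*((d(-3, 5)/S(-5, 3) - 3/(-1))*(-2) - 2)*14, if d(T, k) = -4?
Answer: 5712/5 ≈ 1142.4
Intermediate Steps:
S(l, Y) = 5*l/3 + 5*Y²/3 (S(l, Y) = 5*(Y*Y + l)/3 = 5*(Y² + l)/3 = 5*(l + Y²)/3 = 5*l/3 + 5*Y²/3)
-12*((d(-3, 5)/S(-5, 3) - 3/(-1))*(-2) - 2)*14 = -12*((-4/((5/3)*(-5) + (5/3)*3²) - 3/(-1))*(-2) - 2)*14 = -12*((-4/(-25/3 + (5/3)*9) - 3*(-1))*(-2) - 2)*14 = -12*((-4/(-25/3 + 15) + 3)*(-2) - 2)*14 = -12*((-4/20/3 + 3)*(-2) - 2)*14 = -12*((-4*3/20 + 3)*(-2) - 2)*14 = -12*((-⅗ + 3)*(-2) - 2)*14 = -12*((12/5)*(-2) - 2)*14 = -12*(-24/5 - 2)*14 = -12*(-34/5)*14 = (408/5)*14 = 5712/5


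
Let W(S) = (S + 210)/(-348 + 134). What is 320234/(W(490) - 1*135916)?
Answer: -17132519/7271681 ≈ -2.3561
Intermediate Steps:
W(S) = -105/107 - S/214 (W(S) = (210 + S)/(-214) = (210 + S)*(-1/214) = -105/107 - S/214)
320234/(W(490) - 1*135916) = 320234/((-105/107 - 1/214*490) - 1*135916) = 320234/((-105/107 - 245/107) - 135916) = 320234/(-350/107 - 135916) = 320234/(-14543362/107) = 320234*(-107/14543362) = -17132519/7271681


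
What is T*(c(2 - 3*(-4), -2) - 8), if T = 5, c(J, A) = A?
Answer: -50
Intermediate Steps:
T*(c(2 - 3*(-4), -2) - 8) = 5*(-2 - 8) = 5*(-10) = -50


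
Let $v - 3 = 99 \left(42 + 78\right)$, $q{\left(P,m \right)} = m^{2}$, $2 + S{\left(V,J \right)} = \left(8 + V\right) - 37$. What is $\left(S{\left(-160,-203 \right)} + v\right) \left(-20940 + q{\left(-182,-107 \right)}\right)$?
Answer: $-110968772$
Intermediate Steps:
$S{\left(V,J \right)} = -31 + V$ ($S{\left(V,J \right)} = -2 + \left(\left(8 + V\right) - 37\right) = -2 + \left(-29 + V\right) = -31 + V$)
$v = 11883$ ($v = 3 + 99 \left(42 + 78\right) = 3 + 99 \cdot 120 = 3 + 11880 = 11883$)
$\left(S{\left(-160,-203 \right)} + v\right) \left(-20940 + q{\left(-182,-107 \right)}\right) = \left(\left(-31 - 160\right) + 11883\right) \left(-20940 + \left(-107\right)^{2}\right) = \left(-191 + 11883\right) \left(-20940 + 11449\right) = 11692 \left(-9491\right) = -110968772$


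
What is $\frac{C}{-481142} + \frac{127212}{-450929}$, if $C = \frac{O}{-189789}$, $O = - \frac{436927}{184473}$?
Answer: $- \frac{2142916248112003551671}{7596005728673821968846} \approx -0.28211$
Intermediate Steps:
$O = - \frac{436927}{184473}$ ($O = \left(-436927\right) \frac{1}{184473} = - \frac{436927}{184473} \approx -2.3685$)
$C = \frac{436927}{35010946197}$ ($C = - \frac{436927}{184473 \left(-189789\right)} = \left(- \frac{436927}{184473}\right) \left(- \frac{1}{189789}\right) = \frac{436927}{35010946197} \approx 1.248 \cdot 10^{-5}$)
$\frac{C}{-481142} + \frac{127212}{-450929} = \frac{436927}{35010946197 \left(-481142\right)} + \frac{127212}{-450929} = \frac{436927}{35010946197} \left(- \frac{1}{481142}\right) + 127212 \left(- \frac{1}{450929}\right) = - \frac{436927}{16845236675116974} - \frac{127212}{450929} = - \frac{2142916248112003551671}{7596005728673821968846}$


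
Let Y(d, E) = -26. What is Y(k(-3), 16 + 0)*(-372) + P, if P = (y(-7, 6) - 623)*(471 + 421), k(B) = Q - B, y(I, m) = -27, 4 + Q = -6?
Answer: -570128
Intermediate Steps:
Q = -10 (Q = -4 - 6 = -10)
k(B) = -10 - B
P = -579800 (P = (-27 - 623)*(471 + 421) = -650*892 = -579800)
Y(k(-3), 16 + 0)*(-372) + P = -26*(-372) - 579800 = 9672 - 579800 = -570128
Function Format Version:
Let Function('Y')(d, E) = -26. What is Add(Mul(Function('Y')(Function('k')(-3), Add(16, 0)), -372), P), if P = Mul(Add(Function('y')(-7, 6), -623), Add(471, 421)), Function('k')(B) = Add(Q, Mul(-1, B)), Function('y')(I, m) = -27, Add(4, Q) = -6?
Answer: -570128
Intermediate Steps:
Q = -10 (Q = Add(-4, -6) = -10)
Function('k')(B) = Add(-10, Mul(-1, B))
P = -579800 (P = Mul(Add(-27, -623), Add(471, 421)) = Mul(-650, 892) = -579800)
Add(Mul(Function('Y')(Function('k')(-3), Add(16, 0)), -372), P) = Add(Mul(-26, -372), -579800) = Add(9672, -579800) = -570128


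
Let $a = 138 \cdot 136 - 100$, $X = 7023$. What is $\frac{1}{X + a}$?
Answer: $\frac{1}{25691} \approx 3.8924 \cdot 10^{-5}$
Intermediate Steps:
$a = 18668$ ($a = 18768 - 100 = 18668$)
$\frac{1}{X + a} = \frac{1}{7023 + 18668} = \frac{1}{25691}$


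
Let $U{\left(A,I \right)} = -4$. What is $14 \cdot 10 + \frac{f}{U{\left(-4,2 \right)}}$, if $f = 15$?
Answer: $\frac{545}{4} \approx 136.25$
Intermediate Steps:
$14 \cdot 10 + \frac{f}{U{\left(-4,2 \right)}} = 14 \cdot 10 + \frac{15}{-4} = 140 + 15 \left(- \frac{1}{4}\right) = 140 - \frac{15}{4} = \frac{545}{4}$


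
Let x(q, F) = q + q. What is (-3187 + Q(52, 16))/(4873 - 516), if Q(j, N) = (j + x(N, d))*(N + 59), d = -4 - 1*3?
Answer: 3113/4357 ≈ 0.71448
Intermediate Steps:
d = -7 (d = -4 - 3 = -7)
x(q, F) = 2*q
Q(j, N) = (59 + N)*(j + 2*N) (Q(j, N) = (j + 2*N)*(N + 59) = (j + 2*N)*(59 + N) = (59 + N)*(j + 2*N))
(-3187 + Q(52, 16))/(4873 - 516) = (-3187 + (2*16² + 59*52 + 118*16 + 16*52))/(4873 - 516) = (-3187 + (2*256 + 3068 + 1888 + 832))/4357 = (-3187 + (512 + 3068 + 1888 + 832))*(1/4357) = (-3187 + 6300)*(1/4357) = 3113*(1/4357) = 3113/4357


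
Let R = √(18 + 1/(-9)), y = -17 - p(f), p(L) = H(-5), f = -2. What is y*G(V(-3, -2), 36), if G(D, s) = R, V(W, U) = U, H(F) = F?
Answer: -4*√161 ≈ -50.754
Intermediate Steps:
p(L) = -5
y = -12 (y = -17 - 1*(-5) = -17 + 5 = -12)
R = √161/3 (R = √(18 - ⅑) = √(161/9) = √161/3 ≈ 4.2295)
G(D, s) = √161/3
y*G(V(-3, -2), 36) = -4*√161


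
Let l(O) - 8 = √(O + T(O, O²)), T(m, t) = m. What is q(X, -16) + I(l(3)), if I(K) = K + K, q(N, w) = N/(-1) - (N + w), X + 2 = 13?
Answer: 10 + 2*√6 ≈ 14.899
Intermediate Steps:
X = 11 (X = -2 + 13 = 11)
l(O) = 8 + √2*√O (l(O) = 8 + √(O + O) = 8 + √(2*O) = 8 + √2*√O)
q(N, w) = -w - 2*N (q(N, w) = N*(-1) + (-N - w) = -N + (-N - w) = -w - 2*N)
I(K) = 2*K
q(X, -16) + I(l(3)) = (-1*(-16) - 2*11) + 2*(8 + √2*√3) = (16 - 22) + 2*(8 + √6) = -6 + (16 + 2*√6) = 10 + 2*√6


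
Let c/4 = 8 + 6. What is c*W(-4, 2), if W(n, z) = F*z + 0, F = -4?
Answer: -448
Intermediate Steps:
W(n, z) = -4*z (W(n, z) = -4*z + 0 = -4*z)
c = 56 (c = 4*(8 + 6) = 4*14 = 56)
c*W(-4, 2) = 56*(-4*2) = 56*(-8) = -448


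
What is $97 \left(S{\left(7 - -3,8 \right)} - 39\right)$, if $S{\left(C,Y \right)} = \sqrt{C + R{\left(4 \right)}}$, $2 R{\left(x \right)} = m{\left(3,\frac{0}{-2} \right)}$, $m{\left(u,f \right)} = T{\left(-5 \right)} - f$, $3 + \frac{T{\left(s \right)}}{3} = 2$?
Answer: $-3783 + \frac{97 \sqrt{34}}{2} \approx -3500.2$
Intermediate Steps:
$T{\left(s \right)} = -3$ ($T{\left(s \right)} = -9 + 3 \cdot 2 = -9 + 6 = -3$)
$m{\left(u,f \right)} = -3 - f$
$R{\left(x \right)} = - \frac{3}{2}$ ($R{\left(x \right)} = \frac{-3 - \frac{0}{-2}}{2} = \frac{-3 - 0 \left(- \frac{1}{2}\right)}{2} = \frac{-3 - 0}{2} = \frac{-3 + 0}{2} = \frac{1}{2} \left(-3\right) = - \frac{3}{2}$)
$S{\left(C,Y \right)} = \sqrt{- \frac{3}{2} + C}$ ($S{\left(C,Y \right)} = \sqrt{C - \frac{3}{2}} = \sqrt{- \frac{3}{2} + C}$)
$97 \left(S{\left(7 - -3,8 \right)} - 39\right) = 97 \left(\frac{\sqrt{-6 + 4 \left(7 - -3\right)}}{2} - 39\right) = 97 \left(\frac{\sqrt{-6 + 4 \left(7 + 3\right)}}{2} - 39\right) = 97 \left(\frac{\sqrt{-6 + 4 \cdot 10}}{2} - 39\right) = 97 \left(\frac{\sqrt{-6 + 40}}{2} - 39\right) = 97 \left(\frac{\sqrt{34}}{2} - 39\right) = 97 \left(-39 + \frac{\sqrt{34}}{2}\right) = -3783 + \frac{97 \sqrt{34}}{2}$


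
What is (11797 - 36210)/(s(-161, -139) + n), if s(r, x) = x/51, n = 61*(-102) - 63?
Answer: 1245063/320674 ≈ 3.8826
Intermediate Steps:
n = -6285 (n = -6222 - 63 = -6285)
s(r, x) = x/51 (s(r, x) = x*(1/51) = x/51)
(11797 - 36210)/(s(-161, -139) + n) = (11797 - 36210)/((1/51)*(-139) - 6285) = -24413/(-139/51 - 6285) = -24413/(-320674/51) = -24413*(-51/320674) = 1245063/320674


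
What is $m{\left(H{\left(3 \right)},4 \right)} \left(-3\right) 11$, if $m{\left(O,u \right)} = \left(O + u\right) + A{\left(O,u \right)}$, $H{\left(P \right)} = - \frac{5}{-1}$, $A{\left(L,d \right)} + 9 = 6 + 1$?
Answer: $-231$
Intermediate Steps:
$A{\left(L,d \right)} = -2$ ($A{\left(L,d \right)} = -9 + \left(6 + 1\right) = -9 + 7 = -2$)
$H{\left(P \right)} = 5$ ($H{\left(P \right)} = \left(-5\right) \left(-1\right) = 5$)
$m{\left(O,u \right)} = -2 + O + u$ ($m{\left(O,u \right)} = \left(O + u\right) - 2 = -2 + O + u$)
$m{\left(H{\left(3 \right)},4 \right)} \left(-3\right) 11 = \left(-2 + 5 + 4\right) \left(-3\right) 11 = 7 \left(-3\right) 11 = \left(-21\right) 11 = -231$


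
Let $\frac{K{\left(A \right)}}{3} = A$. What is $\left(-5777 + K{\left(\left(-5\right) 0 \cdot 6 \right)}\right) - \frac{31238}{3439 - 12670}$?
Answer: $- \frac{53296249}{9231} \approx -5773.6$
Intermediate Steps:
$K{\left(A \right)} = 3 A$
$\left(-5777 + K{\left(\left(-5\right) 0 \cdot 6 \right)}\right) - \frac{31238}{3439 - 12670} = \left(-5777 + 3 \left(-5\right) 0 \cdot 6\right) - \frac{31238}{3439 - 12670} = \left(-5777 + 3 \cdot 0 \cdot 6\right) - \frac{31238}{-9231} = \left(-5777 + 3 \cdot 0\right) - - \frac{31238}{9231} = \left(-5777 + 0\right) + \frac{31238}{9231} = -5777 + \frac{31238}{9231} = - \frac{53296249}{9231}$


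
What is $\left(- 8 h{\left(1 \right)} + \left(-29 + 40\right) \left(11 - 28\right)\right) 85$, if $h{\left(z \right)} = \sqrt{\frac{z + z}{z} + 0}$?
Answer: $-15895 - 680 \sqrt{2} \approx -16857.0$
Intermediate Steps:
$h{\left(z \right)} = \sqrt{2}$ ($h{\left(z \right)} = \sqrt{\frac{2 z}{z} + 0} = \sqrt{2 + 0} = \sqrt{2}$)
$\left(- 8 h{\left(1 \right)} + \left(-29 + 40\right) \left(11 - 28\right)\right) 85 = \left(- 8 \sqrt{2} + \left(-29 + 40\right) \left(11 - 28\right)\right) 85 = \left(- 8 \sqrt{2} + 11 \left(-17\right)\right) 85 = \left(- 8 \sqrt{2} - 187\right) 85 = \left(-187 - 8 \sqrt{2}\right) 85 = -15895 - 680 \sqrt{2}$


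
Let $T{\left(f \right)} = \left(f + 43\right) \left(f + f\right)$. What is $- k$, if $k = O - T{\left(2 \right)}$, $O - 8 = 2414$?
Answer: $-2242$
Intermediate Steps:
$O = 2422$ ($O = 8 + 2414 = 2422$)
$T{\left(f \right)} = 2 f \left(43 + f\right)$ ($T{\left(f \right)} = \left(43 + f\right) 2 f = 2 f \left(43 + f\right)$)
$k = 2242$ ($k = 2422 - 2 \cdot 2 \left(43 + 2\right) = 2422 - 2 \cdot 2 \cdot 45 = 2422 - 180 = 2242$)
$- k = \left(-1\right) 2242 = -2242$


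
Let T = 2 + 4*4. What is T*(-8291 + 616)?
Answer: -138150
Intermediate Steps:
T = 18 (T = 2 + 16 = 18)
T*(-8291 + 616) = 18*(-8291 + 616) = 18*(-7675) = -138150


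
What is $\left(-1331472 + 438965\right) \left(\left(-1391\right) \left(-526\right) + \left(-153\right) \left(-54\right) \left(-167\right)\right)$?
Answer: $578423076616$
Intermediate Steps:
$\left(-1331472 + 438965\right) \left(\left(-1391\right) \left(-526\right) + \left(-153\right) \left(-54\right) \left(-167\right)\right) = - 892507 \left(731666 + 8262 \left(-167\right)\right) = - 892507 \left(731666 - 1379754\right) = \left(-892507\right) \left(-648088\right) = 578423076616$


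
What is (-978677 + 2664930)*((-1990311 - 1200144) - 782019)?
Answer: -6698596199922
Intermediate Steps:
(-978677 + 2664930)*((-1990311 - 1200144) - 782019) = 1686253*(-3190455 - 782019) = 1686253*(-3972474) = -6698596199922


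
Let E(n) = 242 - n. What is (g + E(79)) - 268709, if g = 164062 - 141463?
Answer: -245947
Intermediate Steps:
g = 22599
(g + E(79)) - 268709 = (22599 + (242 - 1*79)) - 268709 = (22599 + (242 - 79)) - 268709 = (22599 + 163) - 268709 = 22762 - 268709 = -245947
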